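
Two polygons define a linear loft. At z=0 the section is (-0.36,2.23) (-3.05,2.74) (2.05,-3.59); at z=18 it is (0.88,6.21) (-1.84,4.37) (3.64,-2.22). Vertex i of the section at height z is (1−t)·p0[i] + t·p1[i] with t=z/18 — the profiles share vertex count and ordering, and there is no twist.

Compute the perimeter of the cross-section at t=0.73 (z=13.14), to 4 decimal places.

Perimeter at t=0.73: 19.5913

Cross-section at t=0.73: each vertex is (1-t)·p0[i] + t·p1[i].
  v1: (1-0.73)·(-0.36,2.23) + 0.73·(0.88,6.21) = (0.5452,5.1354)
  v2: (1-0.73)·(-3.05,2.74) + 0.73·(-1.84,4.37) = (-2.1667,3.9299)
  v3: (1-0.73)·(2.05,-3.59) + 0.73·(3.64,-2.22) = (3.2107,-2.5899)
Perimeter = Σ |v_{i+1} − v_i|:
  edge 1→2: √(-2.7119² + -1.2055²) = 2.9678 (running 2.9678)
  edge 2→3: √(5.3774² + -6.5198²) = 8.4513 (running 11.4191)
  edge 3→1: √(-2.6655² + 7.7253²) = 8.1722 (running 19.5913)
Perimeter = 19.5913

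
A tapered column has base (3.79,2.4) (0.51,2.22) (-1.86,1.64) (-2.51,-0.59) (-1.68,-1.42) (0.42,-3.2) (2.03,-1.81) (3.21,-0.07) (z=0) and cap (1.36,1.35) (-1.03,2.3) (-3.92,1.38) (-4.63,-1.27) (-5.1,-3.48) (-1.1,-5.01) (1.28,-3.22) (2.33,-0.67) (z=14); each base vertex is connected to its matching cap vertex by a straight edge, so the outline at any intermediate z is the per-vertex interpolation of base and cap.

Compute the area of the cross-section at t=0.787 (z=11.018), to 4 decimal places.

Cross-section at t=0.787: each vertex is (1-t)·p0[i] + t·p1[i].
  v1: (1-0.787)·(3.79,2.4) + 0.787·(1.36,1.35) = (1.8776,1.5736)
  v2: (1-0.787)·(0.51,2.22) + 0.787·(-1.03,2.3) = (-0.7020,2.2830)
  v3: (1-0.787)·(-1.86,1.64) + 0.787·(-3.92,1.38) = (-3.4812,1.4354)
  v4: (1-0.787)·(-2.51,-0.59) + 0.787·(-4.63,-1.27) = (-4.1784,-1.1252)
  v5: (1-0.787)·(-1.68,-1.42) + 0.787·(-5.1,-3.48) = (-4.3715,-3.0412)
  v6: (1-0.787)·(0.42,-3.2) + 0.787·(-1.1,-5.01) = (-0.7762,-4.6245)
  v7: (1-0.787)·(2.03,-1.81) + 0.787·(1.28,-3.22) = (1.4397,-2.9197)
  v8: (1-0.787)·(3.21,-0.07) + 0.787·(2.33,-0.67) = (2.5174,-0.5422)
Shoelace sum Σ(x_i·y_{i+1} − x_{i+1}·y_i):
  i=1: 1.8776·2.2830 − -0.7020·1.5736 = +5.3911 (running +5.3911)
  i=2: -0.7020·1.4354 − -3.4812·2.2830 = +6.9399 (running +12.3310)
  i=3: -3.4812·-1.1252 − -4.1784·1.4354 = +9.9146 (running +22.2456)
  i=4: -4.1784·-3.0412 − -4.3715·-1.1252 = +7.7889 (running +30.0345)
  i=5: -4.3715·-4.6245 − -0.7762·-3.0412 = +17.8553 (running +47.8898)
  i=6: -0.7762·-2.9197 − 1.4397·-4.6245 = +8.9244 (running +56.8142)
  i=7: 1.4397·-0.5422 − 2.5174·-2.9197 = +6.5695 (running +63.3837)
  i=8: 2.5174·1.5736 − 1.8776·-0.5422 = +4.9796 (running +68.3633)
Area = |Σ|/2 = |68.3633|/2 = 34.1817

Area at t=0.787: 34.1817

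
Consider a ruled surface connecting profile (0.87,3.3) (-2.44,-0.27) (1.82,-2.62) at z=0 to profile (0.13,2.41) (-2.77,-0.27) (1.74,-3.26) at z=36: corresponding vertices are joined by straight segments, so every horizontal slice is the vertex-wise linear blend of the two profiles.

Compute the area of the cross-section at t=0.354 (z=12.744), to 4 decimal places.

Cross-section at t=0.354: each vertex is (1-t)·p0[i] + t·p1[i].
  v1: (1-0.354)·(0.87,3.3) + 0.354·(0.13,2.41) = (0.6080,2.9849)
  v2: (1-0.354)·(-2.44,-0.27) + 0.354·(-2.77,-0.27) = (-2.5568,-0.2700)
  v3: (1-0.354)·(1.82,-2.62) + 0.354·(1.74,-3.26) = (1.7917,-2.8466)
Shoelace sum Σ(x_i·y_{i+1} − x_{i+1}·y_i):
  i=1: 0.6080·-0.2700 − -2.5568·2.9849 = +7.4678 (running +7.4678)
  i=2: -2.5568·-2.8466 − 1.7917·-0.2700 = +7.7619 (running +15.2297)
  i=3: 1.7917·2.9849 − 0.6080·-2.8466 = +7.0789 (running +22.3086)
Area = |Σ|/2 = |22.3086|/2 = 11.1543

Area at t=0.354: 11.1543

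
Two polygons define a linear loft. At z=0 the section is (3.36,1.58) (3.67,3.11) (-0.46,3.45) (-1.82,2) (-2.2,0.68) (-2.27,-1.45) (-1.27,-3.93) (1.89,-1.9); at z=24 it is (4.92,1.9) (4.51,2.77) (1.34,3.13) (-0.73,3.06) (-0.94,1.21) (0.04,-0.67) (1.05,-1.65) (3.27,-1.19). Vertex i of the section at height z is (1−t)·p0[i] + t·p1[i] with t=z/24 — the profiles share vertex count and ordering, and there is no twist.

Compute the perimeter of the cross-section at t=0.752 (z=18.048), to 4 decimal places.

Perimeter at t=0.752: 18.0824

Cross-section at t=0.752: each vertex is (1-t)·p0[i] + t·p1[i].
  v1: (1-0.752)·(3.36,1.58) + 0.752·(4.92,1.9) = (4.5331,1.8206)
  v2: (1-0.752)·(3.67,3.11) + 0.752·(4.51,2.77) = (4.3017,2.8543)
  v3: (1-0.752)·(-0.46,3.45) + 0.752·(1.34,3.13) = (0.8936,3.2094)
  v4: (1-0.752)·(-1.82,2) + 0.752·(-0.73,3.06) = (-1.0003,2.7971)
  v5: (1-0.752)·(-2.2,0.68) + 0.752·(-0.94,1.21) = (-1.2525,1.0786)
  v6: (1-0.752)·(-2.27,-1.45) + 0.752·(0.04,-0.67) = (-0.5329,-0.8634)
  v7: (1-0.752)·(-1.27,-3.93) + 0.752·(1.05,-1.65) = (0.4746,-2.2154)
  v8: (1-0.752)·(1.89,-1.9) + 0.752·(3.27,-1.19) = (2.9278,-1.3661)
Perimeter = Σ |v_{i+1} − v_i|:
  edge 1→2: √(-0.2314² + 1.0337²) = 1.0593 (running 1.0593)
  edge 2→3: √(-3.4081² + 0.3550²) = 3.4265 (running 4.4858)
  edge 3→4: √(-1.8939² + -0.4122²) = 1.9383 (running 6.4241)
  edge 4→5: √(-0.2522² + -1.7186²) = 1.7370 (running 8.1610)
  edge 5→6: √(0.7196² + -1.9420²) = 2.0710 (running 10.2321)
  edge 6→7: √(1.0075² + -1.3520²) = 1.6861 (running 11.9182)
  edge 7→8: √(2.4531² + 0.8494²) = 2.5960 (running 14.5142)
  edge 8→1: √(1.6054² + 3.1867²) = 3.5682 (running 18.0824)
Perimeter = 18.0824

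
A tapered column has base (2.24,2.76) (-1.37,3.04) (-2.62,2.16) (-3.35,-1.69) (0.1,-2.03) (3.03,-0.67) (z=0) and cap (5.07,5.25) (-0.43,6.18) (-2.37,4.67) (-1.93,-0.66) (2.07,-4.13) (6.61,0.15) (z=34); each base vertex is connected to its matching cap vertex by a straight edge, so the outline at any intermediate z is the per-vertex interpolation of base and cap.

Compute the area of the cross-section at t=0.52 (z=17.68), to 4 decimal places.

Cross-section at t=0.52: each vertex is (1-t)·p0[i] + t·p1[i].
  v1: (1-0.52)·(2.24,2.76) + 0.52·(5.07,5.25) = (3.7116,4.0548)
  v2: (1-0.52)·(-1.37,3.04) + 0.52·(-0.43,6.18) = (-0.8812,4.6728)
  v3: (1-0.52)·(-2.62,2.16) + 0.52·(-2.37,4.67) = (-2.4900,3.4652)
  v4: (1-0.52)·(-3.35,-1.69) + 0.52·(-1.93,-0.66) = (-2.6116,-1.1544)
  v5: (1-0.52)·(0.1,-2.03) + 0.52·(2.07,-4.13) = (1.1244,-3.1220)
  v6: (1-0.52)·(3.03,-0.67) + 0.52·(6.61,0.15) = (4.8916,-0.2436)
Shoelace sum Σ(x_i·y_{i+1} − x_{i+1}·y_i):
  i=1: 3.7116·4.6728 − -0.8812·4.0548 = +20.9167 (running +20.9167)
  i=2: -0.8812·3.4652 − -2.4900·4.6728 = +8.5817 (running +29.4984)
  i=3: -2.4900·-1.1544 − -2.6116·3.4652 = +11.9242 (running +41.4226)
  i=4: -2.6116·-3.1220 − 1.1244·-1.1544 = +9.4514 (running +50.8740)
  i=5: 1.1244·-0.2436 − 4.8916·-3.1220 = +14.9977 (running +65.8717)
  i=6: 4.8916·4.0548 − 3.7116·-0.2436 = +20.7386 (running +86.6103)
Area = |Σ|/2 = |86.6103|/2 = 43.3051

Area at t=0.52: 43.3051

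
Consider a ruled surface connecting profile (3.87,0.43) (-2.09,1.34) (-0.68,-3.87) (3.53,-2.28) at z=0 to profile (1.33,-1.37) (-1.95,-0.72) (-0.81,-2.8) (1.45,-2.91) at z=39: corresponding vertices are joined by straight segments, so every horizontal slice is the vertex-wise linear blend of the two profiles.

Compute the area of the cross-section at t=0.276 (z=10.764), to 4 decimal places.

Area at t=0.276: 15.0474

Cross-section at t=0.276: each vertex is (1-t)·p0[i] + t·p1[i].
  v1: (1-0.276)·(3.87,0.43) + 0.276·(1.33,-1.37) = (3.1690,-0.0668)
  v2: (1-0.276)·(-2.09,1.34) + 0.276·(-1.95,-0.72) = (-2.0514,0.7714)
  v3: (1-0.276)·(-0.68,-3.87) + 0.276·(-0.81,-2.8) = (-0.7159,-3.5747)
  v4: (1-0.276)·(3.53,-2.28) + 0.276·(1.45,-2.91) = (2.9559,-2.4539)
Shoelace sum Σ(x_i·y_{i+1} − x_{i+1}·y_i):
  i=1: 3.1690·0.7714 − -2.0514·-0.0668 = +2.3076 (running +2.3076)
  i=2: -2.0514·-3.5747 − -0.7159·0.7714 = +7.8852 (running +10.1928)
  i=3: -0.7159·-2.4539 − 2.9559·-3.5747 = +12.3232 (running +22.5160)
  i=4: 2.9559·-0.0668 − 3.1690·-2.4539 = +7.5788 (running +30.0948)
Area = |Σ|/2 = |30.0948|/2 = 15.0474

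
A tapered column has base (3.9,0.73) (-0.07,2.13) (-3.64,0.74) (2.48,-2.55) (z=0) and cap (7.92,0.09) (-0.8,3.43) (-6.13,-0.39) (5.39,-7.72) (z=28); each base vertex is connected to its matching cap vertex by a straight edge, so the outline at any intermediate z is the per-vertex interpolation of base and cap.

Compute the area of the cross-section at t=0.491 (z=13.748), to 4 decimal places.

Cross-section at t=0.491: each vertex is (1-t)·p0[i] + t·p1[i].
  v1: (1-0.491)·(3.9,0.73) + 0.491·(7.92,0.09) = (5.8738,0.4158)
  v2: (1-0.491)·(-0.07,2.13) + 0.491·(-0.8,3.43) = (-0.4284,2.7683)
  v3: (1-0.491)·(-3.64,0.74) + 0.491·(-6.13,-0.39) = (-4.8626,0.1852)
  v4: (1-0.491)·(2.48,-2.55) + 0.491·(5.39,-7.72) = (3.9088,-5.0885)
Shoelace sum Σ(x_i·y_{i+1} − x_{i+1}·y_i):
  i=1: 5.8738·2.7683 − -0.4284·0.4158 = +16.4386 (running +16.4386)
  i=2: -0.4284·0.1852 − -4.8626·2.7683 = +13.3818 (running +29.8204)
  i=3: -4.8626·-5.0885 − 3.9088·0.1852 = +24.0193 (running +53.8397)
  i=4: 3.9088·0.4158 − 5.8738·-5.0885 = +31.5139 (running +85.3536)
Area = |Σ|/2 = |85.3536|/2 = 42.6768

Area at t=0.491: 42.6768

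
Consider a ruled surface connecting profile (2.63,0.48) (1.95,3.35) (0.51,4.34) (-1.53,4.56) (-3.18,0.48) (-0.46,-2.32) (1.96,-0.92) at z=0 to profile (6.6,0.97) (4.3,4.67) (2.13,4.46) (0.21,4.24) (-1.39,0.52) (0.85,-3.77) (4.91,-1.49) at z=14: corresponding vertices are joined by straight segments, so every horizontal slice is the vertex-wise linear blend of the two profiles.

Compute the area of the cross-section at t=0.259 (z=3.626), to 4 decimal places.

Cross-section at t=0.259: each vertex is (1-t)·p0[i] + t·p1[i].
  v1: (1-0.259)·(2.63,0.48) + 0.259·(6.6,0.97) = (3.6582,0.6069)
  v2: (1-0.259)·(1.95,3.35) + 0.259·(4.3,4.67) = (2.5587,3.6919)
  v3: (1-0.259)·(0.51,4.34) + 0.259·(2.13,4.46) = (0.9296,4.3711)
  v4: (1-0.259)·(-1.53,4.56) + 0.259·(0.21,4.24) = (-1.0793,4.4771)
  v5: (1-0.259)·(-3.18,0.48) + 0.259·(-1.39,0.52) = (-2.7164,0.4904)
  v6: (1-0.259)·(-0.46,-2.32) + 0.259·(0.85,-3.77) = (-0.1207,-2.6955)
  v7: (1-0.259)·(1.96,-0.92) + 0.259·(4.91,-1.49) = (2.7241,-1.0676)
Shoelace sum Σ(x_i·y_{i+1} − x_{i+1}·y_i):
  i=1: 3.6582·3.6919 − 2.5587·0.6069 = +11.9529 (running +11.9529)
  i=2: 2.5587·4.3711 − 0.9296·3.6919 = +7.7522 (running +19.7050)
  i=3: 0.9296·4.4771 − -1.0793·4.3711 = +8.8797 (running +28.5848)
  i=4: -1.0793·0.4904 − -2.7164·4.4771 = +11.6323 (running +40.2171)
  i=5: -2.7164·-2.6955 − -0.1207·0.4904 = +7.3814 (running +47.5985)
  i=6: -0.1207·-1.0676 − 2.7241·-2.6955 = +7.4717 (running +55.0701)
  i=7: 2.7241·0.6069 − 3.6582·-1.0676 = +5.5589 (running +60.6290)
Area = |Σ|/2 = |60.6290|/2 = 30.3145

Area at t=0.259: 30.3145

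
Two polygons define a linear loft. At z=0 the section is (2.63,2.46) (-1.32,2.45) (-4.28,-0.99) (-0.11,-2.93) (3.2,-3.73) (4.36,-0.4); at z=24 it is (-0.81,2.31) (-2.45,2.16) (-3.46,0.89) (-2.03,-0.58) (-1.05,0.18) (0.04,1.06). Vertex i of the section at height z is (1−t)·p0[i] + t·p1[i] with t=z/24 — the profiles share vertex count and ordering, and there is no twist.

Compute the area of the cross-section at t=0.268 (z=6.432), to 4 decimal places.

Cross-section at t=0.268: each vertex is (1-t)·p0[i] + t·p1[i].
  v1: (1-0.268)·(2.63,2.46) + 0.268·(-0.81,2.31) = (1.7081,2.4198)
  v2: (1-0.268)·(-1.32,2.45) + 0.268·(-2.45,2.16) = (-1.6228,2.3723)
  v3: (1-0.268)·(-4.28,-0.99) + 0.268·(-3.46,0.89) = (-4.0602,-0.4862)
  v4: (1-0.268)·(-0.11,-2.93) + 0.268·(-2.03,-0.58) = (-0.6246,-2.3002)
  v5: (1-0.268)·(3.2,-3.73) + 0.268·(-1.05,0.18) = (2.0610,-2.6821)
  v6: (1-0.268)·(4.36,-0.4) + 0.268·(0.04,1.06) = (3.2022,-0.0087)
Shoelace sum Σ(x_i·y_{i+1} − x_{i+1}·y_i):
  i=1: 1.7081·2.3723 − -1.6228·2.4198 = +7.9790 (running +7.9790)
  i=2: -1.6228·-0.4862 − -4.0602·2.3723 = +10.4210 (running +18.4000)
  i=3: -4.0602·-2.3002 − -0.6246·-0.4862 = +9.0357 (running +27.4357)
  i=4: -0.6246·-2.6821 − 2.0610·-2.3002 = +6.4159 (running +33.8516)
  i=5: 2.0610·-0.0087 − 3.2022·-2.6821 = +8.5708 (running +42.4224)
  i=6: 3.2022·2.4198 − 1.7081·-0.0087 = +7.7637 (running +50.1861)
Area = |Σ|/2 = |50.1861|/2 = 25.0930

Area at t=0.268: 25.0930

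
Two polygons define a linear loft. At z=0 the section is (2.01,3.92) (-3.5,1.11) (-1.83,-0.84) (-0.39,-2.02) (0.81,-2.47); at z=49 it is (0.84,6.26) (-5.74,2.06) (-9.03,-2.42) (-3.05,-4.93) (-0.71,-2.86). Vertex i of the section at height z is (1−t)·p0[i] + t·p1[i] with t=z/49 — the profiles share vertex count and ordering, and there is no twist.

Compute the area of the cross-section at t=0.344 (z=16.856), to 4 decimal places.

Cross-section at t=0.344: each vertex is (1-t)·p0[i] + t·p1[i].
  v1: (1-0.344)·(2.01,3.92) + 0.344·(0.84,6.26) = (1.6075,4.7250)
  v2: (1-0.344)·(-3.5,1.11) + 0.344·(-5.74,2.06) = (-4.2706,1.4368)
  v3: (1-0.344)·(-1.83,-0.84) + 0.344·(-9.03,-2.42) = (-4.3068,-1.3835)
  v4: (1-0.344)·(-0.39,-2.02) + 0.344·(-3.05,-4.93) = (-1.3050,-3.0210)
  v5: (1-0.344)·(0.81,-2.47) + 0.344·(-0.71,-2.86) = (0.2871,-2.6042)
Shoelace sum Σ(x_i·y_{i+1} − x_{i+1}·y_i):
  i=1: 1.6075·1.4368 − -4.2706·4.7250 = +22.4879 (running +22.4879)
  i=2: -4.2706·-1.3835 − -4.3068·1.4368 = +12.0964 (running +34.5843)
  i=3: -4.3068·-3.0210 − -1.3050·-1.3835 = +11.2055 (running +45.7898)
  i=4: -1.3050·-2.6042 − 0.2871·-3.0210 = +4.2659 (running +50.0557)
  i=5: 0.2871·4.7250 − 1.6075·-2.6042 = +5.5429 (running +55.5986)
Area = |Σ|/2 = |55.5986|/2 = 27.7993

Area at t=0.344: 27.7993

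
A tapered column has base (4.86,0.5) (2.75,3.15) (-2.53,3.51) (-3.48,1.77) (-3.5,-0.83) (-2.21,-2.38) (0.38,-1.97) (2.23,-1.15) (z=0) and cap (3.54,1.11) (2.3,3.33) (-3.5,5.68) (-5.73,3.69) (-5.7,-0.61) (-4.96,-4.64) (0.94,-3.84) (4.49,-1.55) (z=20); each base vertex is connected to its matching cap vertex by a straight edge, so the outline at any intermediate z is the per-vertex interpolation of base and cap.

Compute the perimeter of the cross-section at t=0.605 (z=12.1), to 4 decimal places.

Perimeter at t=0.605: 28.3547

Cross-section at t=0.605: each vertex is (1-t)·p0[i] + t·p1[i].
  v1: (1-0.605)·(4.86,0.5) + 0.605·(3.54,1.11) = (4.0614,0.8691)
  v2: (1-0.605)·(2.75,3.15) + 0.605·(2.3,3.33) = (2.4778,3.2589)
  v3: (1-0.605)·(-2.53,3.51) + 0.605·(-3.5,5.68) = (-3.1168,4.8228)
  v4: (1-0.605)·(-3.48,1.77) + 0.605·(-5.73,3.69) = (-4.8413,2.9316)
  v5: (1-0.605)·(-3.5,-0.83) + 0.605·(-5.7,-0.61) = (-4.8310,-0.6969)
  v6: (1-0.605)·(-2.21,-2.38) + 0.605·(-4.96,-4.64) = (-3.8737,-3.7473)
  v7: (1-0.605)·(0.38,-1.97) + 0.605·(0.94,-3.84) = (0.7188,-3.1014)
  v8: (1-0.605)·(2.23,-1.15) + 0.605·(4.49,-1.55) = (3.5973,-1.3920)
Perimeter = Σ |v_{i+1} − v_i|:
  edge 1→2: √(-1.5837² + 2.3899²) = 2.8669 (running 2.8669)
  edge 2→3: √(-5.5946² + 1.5639²) = 5.8091 (running 8.6760)
  edge 3→4: √(-1.7244² + -1.8912²) = 2.5594 (running 11.2354)
  edge 4→5: √(0.0103² + -3.6285²) = 3.6285 (running 14.8639)
  edge 5→6: √(0.9573² + -3.0504²) = 3.1971 (running 18.0610)
  edge 6→7: √(4.5926² + 0.6460²) = 4.6378 (running 22.6987)
  edge 7→8: √(2.8785² + 1.7094²) = 3.3478 (running 26.0465)
  edge 8→1: √(0.4641² + 2.2611²) = 2.3082 (running 28.3547)
Perimeter = 28.3547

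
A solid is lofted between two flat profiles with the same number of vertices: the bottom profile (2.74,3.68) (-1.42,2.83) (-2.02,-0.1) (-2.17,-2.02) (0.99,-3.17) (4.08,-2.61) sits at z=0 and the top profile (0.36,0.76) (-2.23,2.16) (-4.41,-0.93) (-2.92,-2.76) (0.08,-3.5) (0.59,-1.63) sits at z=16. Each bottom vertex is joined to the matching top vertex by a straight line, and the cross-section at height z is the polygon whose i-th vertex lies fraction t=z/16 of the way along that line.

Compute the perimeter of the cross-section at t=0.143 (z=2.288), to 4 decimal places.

Cross-section at t=0.143: each vertex is (1-t)·p0[i] + t·p1[i].
  v1: (1-0.143)·(2.74,3.68) + 0.143·(0.36,0.76) = (2.3997,3.2624)
  v2: (1-0.143)·(-1.42,2.83) + 0.143·(-2.23,2.16) = (-1.5358,2.7342)
  v3: (1-0.143)·(-2.02,-0.1) + 0.143·(-4.41,-0.93) = (-2.3618,-0.2187)
  v4: (1-0.143)·(-2.17,-2.02) + 0.143·(-2.92,-2.76) = (-2.2772,-2.1258)
  v5: (1-0.143)·(0.99,-3.17) + 0.143·(0.08,-3.5) = (0.8599,-3.2172)
  v6: (1-0.143)·(4.08,-2.61) + 0.143·(0.59,-1.63) = (3.5809,-2.4699)
Perimeter = Σ |v_{i+1} − v_i|:
  edge 1→2: √(-3.9355² + -0.5283²) = 3.9708 (running 3.9708)
  edge 2→3: √(-0.8259² + -2.9529²) = 3.0662 (running 7.0370)
  edge 3→4: √(0.0845² + -1.9071²) = 1.9090 (running 8.9460)
  edge 4→5: √(3.1371² + -1.0914²) = 3.3215 (running 12.2675)
  edge 5→6: √(2.7211² + 0.7473²) = 2.8218 (running 15.0894)
  edge 6→1: √(-1.1813² + 5.7323²) = 5.8527 (running 20.9421)
Perimeter = 20.9421

Perimeter at t=0.143: 20.9421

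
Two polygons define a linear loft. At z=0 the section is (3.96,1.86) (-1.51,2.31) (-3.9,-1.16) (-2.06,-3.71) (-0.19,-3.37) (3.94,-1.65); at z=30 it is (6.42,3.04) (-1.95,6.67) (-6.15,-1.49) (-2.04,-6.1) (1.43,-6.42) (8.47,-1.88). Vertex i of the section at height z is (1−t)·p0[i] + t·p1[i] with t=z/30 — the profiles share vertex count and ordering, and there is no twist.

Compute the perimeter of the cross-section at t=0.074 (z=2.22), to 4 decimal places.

Cross-section at t=0.074: each vertex is (1-t)·p0[i] + t·p1[i].
  v1: (1-0.074)·(3.96,1.86) + 0.074·(6.42,3.04) = (4.1420,1.9473)
  v2: (1-0.074)·(-1.51,2.31) + 0.074·(-1.95,6.67) = (-1.5426,2.6326)
  v3: (1-0.074)·(-3.9,-1.16) + 0.074·(-6.15,-1.49) = (-4.0665,-1.1844)
  v4: (1-0.074)·(-2.06,-3.71) + 0.074·(-2.04,-6.1) = (-2.0585,-3.8869)
  v5: (1-0.074)·(-0.19,-3.37) + 0.074·(1.43,-6.42) = (-0.0701,-3.5957)
  v6: (1-0.074)·(3.94,-1.65) + 0.074·(8.47,-1.88) = (4.2752,-1.6670)
Perimeter = Σ |v_{i+1} − v_i|:
  edge 1→2: √(-5.6846² + 0.6853²) = 5.7258 (running 5.7258)
  edge 2→3: √(-2.5239² + -3.8171²) = 4.5760 (running 10.3018)
  edge 3→4: √(2.0080² + -2.7024²) = 3.3668 (running 13.6686)
  edge 4→5: √(1.9884² + 0.2912²) = 2.0096 (running 15.6782)
  edge 5→6: √(4.3453² + 1.9287²) = 4.7541 (running 20.4323)
  edge 6→1: √(-0.1332² + 3.6143²) = 3.6168 (running 24.0491)
Perimeter = 24.0491

Perimeter at t=0.074: 24.0491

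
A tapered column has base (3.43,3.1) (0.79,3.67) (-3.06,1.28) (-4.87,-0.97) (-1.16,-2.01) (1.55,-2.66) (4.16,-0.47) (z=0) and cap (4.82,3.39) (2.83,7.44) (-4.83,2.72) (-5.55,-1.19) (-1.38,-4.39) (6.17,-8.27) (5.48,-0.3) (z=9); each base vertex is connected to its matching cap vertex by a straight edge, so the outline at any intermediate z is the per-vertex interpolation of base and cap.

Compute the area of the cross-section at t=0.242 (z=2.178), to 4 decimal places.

Area at t=0.242: 49.6263

Cross-section at t=0.242: each vertex is (1-t)·p0[i] + t·p1[i].
  v1: (1-0.242)·(3.43,3.1) + 0.242·(4.82,3.39) = (3.7664,3.1702)
  v2: (1-0.242)·(0.79,3.67) + 0.242·(2.83,7.44) = (1.2837,4.5823)
  v3: (1-0.242)·(-3.06,1.28) + 0.242·(-4.83,2.72) = (-3.4883,1.6285)
  v4: (1-0.242)·(-4.87,-0.97) + 0.242·(-5.55,-1.19) = (-5.0346,-1.0232)
  v5: (1-0.242)·(-1.16,-2.01) + 0.242·(-1.38,-4.39) = (-1.2132,-2.5860)
  v6: (1-0.242)·(1.55,-2.66) + 0.242·(6.17,-8.27) = (2.6680,-4.0176)
  v7: (1-0.242)·(4.16,-0.47) + 0.242·(5.48,-0.3) = (4.4794,-0.4289)
Shoelace sum Σ(x_i·y_{i+1} − x_{i+1}·y_i):
  i=1: 3.7664·4.5823 − 1.2837·3.1702 = +13.1893 (running +13.1893)
  i=2: 1.2837·1.6285 − -3.4883·4.5823 = +18.0752 (running +31.2645)
  i=3: -3.4883·-1.0232 − -5.0346·1.6285 = +11.7681 (running +43.0326)
  i=4: -5.0346·-2.5860 − -1.2132·-1.0232 = +11.7777 (running +54.8104)
  i=5: -1.2132·-4.0176 − 2.6680·-2.5860 = +11.7738 (running +66.5842)
  i=6: 2.6680·-0.4289 − 4.4794·-4.0176 = +16.8525 (running +83.4366)
  i=7: 4.4794·3.1702 − 3.7664·-0.4289 = +15.8159 (running +99.2525)
Area = |Σ|/2 = |99.2525|/2 = 49.6263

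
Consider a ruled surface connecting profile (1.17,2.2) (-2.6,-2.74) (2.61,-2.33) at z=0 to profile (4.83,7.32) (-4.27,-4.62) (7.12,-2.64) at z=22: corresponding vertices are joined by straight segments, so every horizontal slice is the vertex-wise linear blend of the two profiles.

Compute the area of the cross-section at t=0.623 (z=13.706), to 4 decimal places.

Area at t=0.623: 37.2129

Cross-section at t=0.623: each vertex is (1-t)·p0[i] + t·p1[i].
  v1: (1-0.623)·(1.17,2.2) + 0.623·(4.83,7.32) = (3.4502,5.3898)
  v2: (1-0.623)·(-2.6,-2.74) + 0.623·(-4.27,-4.62) = (-3.6404,-3.9112)
  v3: (1-0.623)·(2.61,-2.33) + 0.623·(7.12,-2.64) = (5.4197,-2.5231)
Shoelace sum Σ(x_i·y_{i+1} − x_{i+1}·y_i):
  i=1: 3.4502·-3.9112 − -3.6404·5.3898 = +6.1265 (running +6.1265)
  i=2: -3.6404·-2.5231 − 5.4197·-3.9112 = +30.3831 (running +36.5095)
  i=3: 5.4197·5.3898 − 3.4502·-2.5231 = +37.9163 (running +74.4258)
Area = |Σ|/2 = |74.4258|/2 = 37.2129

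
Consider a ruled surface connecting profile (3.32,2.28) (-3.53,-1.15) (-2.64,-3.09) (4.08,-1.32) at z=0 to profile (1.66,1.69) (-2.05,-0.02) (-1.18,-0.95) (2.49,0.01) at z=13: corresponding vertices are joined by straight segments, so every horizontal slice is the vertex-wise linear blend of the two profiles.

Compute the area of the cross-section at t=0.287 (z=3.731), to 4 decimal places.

Cross-section at t=0.287: each vertex is (1-t)·p0[i] + t·p1[i].
  v1: (1-0.287)·(3.32,2.28) + 0.287·(1.66,1.69) = (2.8436,2.1107)
  v2: (1-0.287)·(-3.53,-1.15) + 0.287·(-2.05,-0.02) = (-3.1052,-0.8257)
  v3: (1-0.287)·(-2.64,-3.09) + 0.287·(-1.18,-0.95) = (-2.2210,-2.4758)
  v4: (1-0.287)·(4.08,-1.32) + 0.287·(2.49,0.01) = (3.6237,-0.9383)
Shoelace sum Σ(x_i·y_{i+1} − x_{i+1}·y_i):
  i=1: 2.8436·-0.8257 − -3.1052·2.1107 = +4.2062 (running +4.2062)
  i=2: -3.1052·-2.4758 − -2.2210·-0.8257 = +5.8542 (running +10.0604)
  i=3: -2.2210·-0.9383 − 3.6237·-2.4758 = +11.0555 (running +21.1159)
  i=4: 3.6237·2.1107 − 2.8436·-0.9383 = +10.3165 (running +31.4323)
Area = |Σ|/2 = |31.4323|/2 = 15.7162

Area at t=0.287: 15.7162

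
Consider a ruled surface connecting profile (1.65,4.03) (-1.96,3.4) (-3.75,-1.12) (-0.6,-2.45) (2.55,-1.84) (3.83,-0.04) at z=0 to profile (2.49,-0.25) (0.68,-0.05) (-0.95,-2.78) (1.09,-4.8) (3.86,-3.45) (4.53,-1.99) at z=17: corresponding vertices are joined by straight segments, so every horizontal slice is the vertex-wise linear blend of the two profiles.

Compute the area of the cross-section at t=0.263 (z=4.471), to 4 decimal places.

Cross-section at t=0.263: each vertex is (1-t)·p0[i] + t·p1[i].
  v1: (1-0.263)·(1.65,4.03) + 0.263·(2.49,-0.25) = (1.8709,2.9044)
  v2: (1-0.263)·(-1.96,3.4) + 0.263·(0.68,-0.05) = (-1.2657,2.4926)
  v3: (1-0.263)·(-3.75,-1.12) + 0.263·(-0.95,-2.78) = (-3.0136,-1.5566)
  v4: (1-0.263)·(-0.6,-2.45) + 0.263·(1.09,-4.8) = (-0.1555,-3.0681)
  v5: (1-0.263)·(2.55,-1.84) + 0.263·(3.86,-3.45) = (2.8945,-2.2634)
  v6: (1-0.263)·(3.83,-0.04) + 0.263·(4.53,-1.99) = (4.0141,-0.5528)
Shoelace sum Σ(x_i·y_{i+1} − x_{i+1}·y_i):
  i=1: 1.8709·2.4926 − -1.2657·2.9044 = +8.3395 (running +8.3395)
  i=2: -1.2657·-1.5566 − -3.0136·2.4926 = +9.4820 (running +17.8215)
  i=3: -3.0136·-3.0681 − -0.1555·-1.5566 = +9.0038 (running +26.8253)
  i=4: -0.1555·-2.2634 − 2.8945·-3.0681 = +9.2326 (running +36.0579)
  i=5: 2.8945·-0.5528 − 4.0141·-2.2634 = +7.4854 (running +43.5433)
  i=6: 4.0141·2.9044 − 1.8709·-0.5528 = +12.6927 (running +56.2360)
Area = |Σ|/2 = |56.2360|/2 = 28.1180

Area at t=0.263: 28.1180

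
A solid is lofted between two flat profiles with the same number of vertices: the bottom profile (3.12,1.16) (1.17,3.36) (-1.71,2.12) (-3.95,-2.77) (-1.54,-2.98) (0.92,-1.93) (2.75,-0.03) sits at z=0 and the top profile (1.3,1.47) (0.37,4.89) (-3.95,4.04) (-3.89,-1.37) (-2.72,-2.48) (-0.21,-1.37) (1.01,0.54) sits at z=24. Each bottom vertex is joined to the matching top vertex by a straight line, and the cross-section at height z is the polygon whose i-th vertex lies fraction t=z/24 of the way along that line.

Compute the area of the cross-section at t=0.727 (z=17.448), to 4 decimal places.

Cross-section at t=0.727: each vertex is (1-t)·p0[i] + t·p1[i].
  v1: (1-0.727)·(3.12,1.16) + 0.727·(1.3,1.47) = (1.7969,1.3854)
  v2: (1-0.727)·(1.17,3.36) + 0.727·(0.37,4.89) = (0.5884,4.4723)
  v3: (1-0.727)·(-1.71,2.12) + 0.727·(-3.95,4.04) = (-3.3385,3.5158)
  v4: (1-0.727)·(-3.95,-2.77) + 0.727·(-3.89,-1.37) = (-3.9064,-1.7522)
  v5: (1-0.727)·(-1.54,-2.98) + 0.727·(-2.72,-2.48) = (-2.3979,-2.6165)
  v6: (1-0.727)·(0.92,-1.93) + 0.727·(-0.21,-1.37) = (0.0985,-1.5229)
  v7: (1-0.727)·(2.75,-0.03) + 0.727·(1.01,0.54) = (1.4850,0.3844)
Shoelace sum Σ(x_i·y_{i+1} − x_{i+1}·y_i):
  i=1: 1.7969·4.4723 − 0.5884·1.3854 = +7.2210 (running +7.2210)
  i=2: 0.5884·3.5158 − -3.3385·4.4723 = +16.9994 (running +24.2204)
  i=3: -3.3385·-1.7522 − -3.9064·3.5158 = +19.5839 (running +43.8043)
  i=4: -3.9064·-2.6165 − -2.3979·-1.7522 = +6.0195 (running +49.8238)
  i=5: -2.3979·-1.5229 − 0.0985·-2.6165 = +3.9094 (running +53.7332)
  i=6: 0.0985·0.3844 − 1.4850·-1.5229 = +2.2994 (running +56.0325)
  i=7: 1.4850·1.3854 − 1.7969·0.3844 = +1.3666 (running +57.3991)
Area = |Σ|/2 = |57.3991|/2 = 28.6996

Area at t=0.727: 28.6996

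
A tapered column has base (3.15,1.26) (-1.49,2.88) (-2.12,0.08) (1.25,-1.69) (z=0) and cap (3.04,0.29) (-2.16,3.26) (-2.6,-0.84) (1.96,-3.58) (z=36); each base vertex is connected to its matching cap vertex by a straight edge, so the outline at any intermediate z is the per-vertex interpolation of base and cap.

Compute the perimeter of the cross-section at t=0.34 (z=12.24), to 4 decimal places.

Cross-section at t=0.34: each vertex is (1-t)·p0[i] + t·p1[i].
  v1: (1-0.34)·(3.15,1.26) + 0.34·(3.04,0.29) = (3.1126,0.9302)
  v2: (1-0.34)·(-1.49,2.88) + 0.34·(-2.16,3.26) = (-1.7178,3.0092)
  v3: (1-0.34)·(-2.12,0.08) + 0.34·(-2.6,-0.84) = (-2.2832,-0.2328)
  v4: (1-0.34)·(1.25,-1.69) + 0.34·(1.96,-3.58) = (1.4914,-2.3326)
Perimeter = Σ |v_{i+1} − v_i|:
  edge 1→2: √(-4.8304² + 2.0790²) = 5.2588 (running 5.2588)
  edge 2→3: √(-0.5654² + -3.2420²) = 3.2909 (running 8.5497)
  edge 3→4: √(3.7746² + -2.0998²) = 4.3193 (running 12.8691)
  edge 4→1: √(1.6212² + 3.2628²) = 3.6434 (running 16.5125)
Perimeter = 16.5125

Perimeter at t=0.34: 16.5125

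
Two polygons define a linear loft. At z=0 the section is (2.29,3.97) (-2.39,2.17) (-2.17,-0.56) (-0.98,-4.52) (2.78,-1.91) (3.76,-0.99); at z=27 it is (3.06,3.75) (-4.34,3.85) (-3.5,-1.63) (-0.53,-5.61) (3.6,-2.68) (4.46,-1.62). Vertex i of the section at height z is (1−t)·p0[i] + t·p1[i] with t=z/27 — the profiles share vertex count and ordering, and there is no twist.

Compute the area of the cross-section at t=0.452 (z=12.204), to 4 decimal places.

Area at t=0.452: 43.4391

Cross-section at t=0.452: each vertex is (1-t)·p0[i] + t·p1[i].
  v1: (1-0.452)·(2.29,3.97) + 0.452·(3.06,3.75) = (2.6380,3.8706)
  v2: (1-0.452)·(-2.39,2.17) + 0.452·(-4.34,3.85) = (-3.2714,2.9294)
  v3: (1-0.452)·(-2.17,-0.56) + 0.452·(-3.5,-1.63) = (-2.7712,-1.0436)
  v4: (1-0.452)·(-0.98,-4.52) + 0.452·(-0.53,-5.61) = (-0.7766,-5.0127)
  v5: (1-0.452)·(2.78,-1.91) + 0.452·(3.6,-2.68) = (3.1506,-2.2580)
  v6: (1-0.452)·(3.76,-0.99) + 0.452·(4.46,-1.62) = (4.0764,-1.2748)
Shoelace sum Σ(x_i·y_{i+1} − x_{i+1}·y_i):
  i=1: 2.6380·2.9294 − -3.2714·3.8706 = +20.3899 (running +20.3899)
  i=2: -3.2714·-1.0436 − -2.7712·2.9294 = +11.5319 (running +31.9218)
  i=3: -2.7712·-5.0127 − -0.7766·-1.0436 = +13.0804 (running +45.0023)
  i=4: -0.7766·-2.2580 − 3.1506·-5.0127 = +17.5467 (running +62.5490)
  i=5: 3.1506·-1.2748 − 4.0764·-2.2580 = +5.1884 (running +67.7374)
  i=6: 4.0764·3.8706 − 2.6380·-1.2748 = +19.1408 (running +86.8782)
Area = |Σ|/2 = |86.8782|/2 = 43.4391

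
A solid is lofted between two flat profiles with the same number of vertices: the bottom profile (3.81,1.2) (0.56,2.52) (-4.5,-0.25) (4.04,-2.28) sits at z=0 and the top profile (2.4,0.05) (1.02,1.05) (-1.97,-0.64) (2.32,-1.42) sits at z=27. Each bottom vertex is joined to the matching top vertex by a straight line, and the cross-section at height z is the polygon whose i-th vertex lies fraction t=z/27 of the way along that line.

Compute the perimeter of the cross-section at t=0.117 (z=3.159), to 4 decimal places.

Perimeter at t=0.117: 20.2979

Cross-section at t=0.117: each vertex is (1-t)·p0[i] + t·p1[i].
  v1: (1-0.117)·(3.81,1.2) + 0.117·(2.4,0.05) = (3.6450,1.0654)
  v2: (1-0.117)·(0.56,2.52) + 0.117·(1.02,1.05) = (0.6138,2.3480)
  v3: (1-0.117)·(-4.5,-0.25) + 0.117·(-1.97,-0.64) = (-4.2040,-0.2956)
  v4: (1-0.117)·(4.04,-2.28) + 0.117·(2.32,-1.42) = (3.8388,-2.1794)
Perimeter = Σ |v_{i+1} − v_i|:
  edge 1→2: √(-3.0312² + 1.2826²) = 3.2914 (running 3.2914)
  edge 2→3: √(-4.8178² + -2.6436²) = 5.4955 (running 8.7868)
  edge 3→4: √(8.0427² + -1.8837²) = 8.2604 (running 17.0473)
  edge 4→1: √(-0.1937² + 3.2448²) = 3.2506 (running 20.2979)
Perimeter = 20.2979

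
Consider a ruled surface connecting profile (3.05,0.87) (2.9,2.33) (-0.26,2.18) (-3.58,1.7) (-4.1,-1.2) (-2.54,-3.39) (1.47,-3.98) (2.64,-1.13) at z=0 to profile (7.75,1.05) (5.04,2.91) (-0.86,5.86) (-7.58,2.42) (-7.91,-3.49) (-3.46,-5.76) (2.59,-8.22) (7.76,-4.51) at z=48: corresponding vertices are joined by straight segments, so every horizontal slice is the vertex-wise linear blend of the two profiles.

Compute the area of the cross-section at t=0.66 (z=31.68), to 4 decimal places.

Cross-section at t=0.66: each vertex is (1-t)·p0[i] + t·p1[i].
  v1: (1-0.66)·(3.05,0.87) + 0.66·(7.75,1.05) = (6.1520,0.9888)
  v2: (1-0.66)·(2.9,2.33) + 0.66·(5.04,2.91) = (4.3124,2.7128)
  v3: (1-0.66)·(-0.26,2.18) + 0.66·(-0.86,5.86) = (-0.6560,4.6088)
  v4: (1-0.66)·(-3.58,1.7) + 0.66·(-7.58,2.42) = (-6.2200,2.1752)
  v5: (1-0.66)·(-4.1,-1.2) + 0.66·(-7.91,-3.49) = (-6.6146,-2.7114)
  v6: (1-0.66)·(-2.54,-3.39) + 0.66·(-3.46,-5.76) = (-3.1472,-4.9542)
  v7: (1-0.66)·(1.47,-3.98) + 0.66·(2.59,-8.22) = (2.2092,-6.7784)
  v8: (1-0.66)·(2.64,-1.13) + 0.66·(7.76,-4.51) = (6.0192,-3.3608)
Shoelace sum Σ(x_i·y_{i+1} − x_{i+1}·y_i):
  i=1: 6.1520·2.7128 − 4.3124·0.9888 = +12.4250 (running +12.4250)
  i=2: 4.3124·4.6088 − -0.6560·2.7128 = +21.6546 (running +34.0796)
  i=3: -0.6560·2.1752 − -6.2200·4.6088 = +27.2398 (running +61.3194)
  i=4: -6.2200·-2.7114 − -6.6146·2.1752 = +31.2530 (running +92.5724)
  i=5: -6.6146·-4.9542 − -3.1472·-2.7114 = +24.2367 (running +116.8092)
  i=6: -3.1472·-6.7784 − 2.2092·-4.9542 = +32.2778 (running +149.0870)
  i=7: 2.2092·-3.3608 − 6.0192·-6.7784 = +33.3759 (running +182.4628)
  i=8: 6.0192·0.9888 − 6.1520·-3.3608 = +26.6274 (running +209.0902)
Area = |Σ|/2 = |209.0902|/2 = 104.5451

Area at t=0.66: 104.5451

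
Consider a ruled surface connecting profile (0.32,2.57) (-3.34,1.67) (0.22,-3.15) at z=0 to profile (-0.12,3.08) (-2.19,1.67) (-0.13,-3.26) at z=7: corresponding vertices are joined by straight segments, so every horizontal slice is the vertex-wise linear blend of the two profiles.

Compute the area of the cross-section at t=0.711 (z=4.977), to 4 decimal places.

Area at t=0.711: 7.7692

Cross-section at t=0.711: each vertex is (1-t)·p0[i] + t·p1[i].
  v1: (1-0.711)·(0.32,2.57) + 0.711·(-0.12,3.08) = (0.0072,2.9326)
  v2: (1-0.711)·(-3.34,1.67) + 0.711·(-2.19,1.67) = (-2.5223,1.6700)
  v3: (1-0.711)·(0.22,-3.15) + 0.711·(-0.13,-3.26) = (-0.0288,-3.2282)
Shoelace sum Σ(x_i·y_{i+1} − x_{i+1}·y_i):
  i=1: 0.0072·1.6700 − -2.5223·2.9326 = +7.4090 (running +7.4090)
  i=2: -2.5223·-3.2282 − -0.0288·1.6700 = +8.1909 (running +15.5999)
  i=3: -0.0288·2.9326 − 0.0072·-3.2282 = -0.0615 (running +15.5384)
Area = |Σ|/2 = |15.5384|/2 = 7.7692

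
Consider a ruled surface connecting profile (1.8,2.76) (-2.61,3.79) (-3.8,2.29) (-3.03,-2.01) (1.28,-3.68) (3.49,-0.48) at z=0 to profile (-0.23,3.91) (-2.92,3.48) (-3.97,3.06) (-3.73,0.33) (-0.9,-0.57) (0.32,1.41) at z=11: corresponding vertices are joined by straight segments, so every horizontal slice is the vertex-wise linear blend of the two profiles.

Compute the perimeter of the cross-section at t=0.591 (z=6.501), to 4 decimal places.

Cross-section at t=0.591: each vertex is (1-t)·p0[i] + t·p1[i].
  v1: (1-0.591)·(1.8,2.76) + 0.591·(-0.23,3.91) = (0.6003,3.4397)
  v2: (1-0.591)·(-2.61,3.79) + 0.591·(-2.92,3.48) = (-2.7932,3.6068)
  v3: (1-0.591)·(-3.8,2.29) + 0.591·(-3.97,3.06) = (-3.9005,2.7451)
  v4: (1-0.591)·(-3.03,-2.01) + 0.591·(-3.73,0.33) = (-3.4437,-0.6271)
  v5: (1-0.591)·(1.28,-3.68) + 0.591·(-0.9,-0.57) = (-0.0084,-1.8420)
  v6: (1-0.591)·(3.49,-0.48) + 0.591·(0.32,1.41) = (1.6165,0.6370)
Perimeter = Σ |v_{i+1} − v_i|:
  edge 1→2: √(-3.3935² + 0.1671²) = 3.3976 (running 3.3976)
  edge 2→3: √(-1.1073² + -0.8617²) = 1.4031 (running 4.8007)
  edge 3→4: √(0.4568² + -3.3721²) = 3.4029 (running 8.2036)
  edge 4→5: √(3.4353² + -1.2149²) = 3.6438 (running 11.8474)
  edge 5→6: √(1.6249² + 2.4790²) = 2.9641 (running 14.8115)
  edge 6→1: √(-1.0163² + 2.8027²) = 2.9812 (running 17.7927)
Perimeter = 17.7927

Perimeter at t=0.591: 17.7927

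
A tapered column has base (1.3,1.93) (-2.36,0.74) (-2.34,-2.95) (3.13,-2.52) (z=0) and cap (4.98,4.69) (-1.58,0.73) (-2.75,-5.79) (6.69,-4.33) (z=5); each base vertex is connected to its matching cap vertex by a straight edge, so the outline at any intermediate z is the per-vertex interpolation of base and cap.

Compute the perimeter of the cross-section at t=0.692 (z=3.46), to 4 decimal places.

Perimeter at t=0.692: 28.2745

Cross-section at t=0.692: each vertex is (1-t)·p0[i] + t·p1[i].
  v1: (1-0.692)·(1.3,1.93) + 0.692·(4.98,4.69) = (3.8466,3.8399)
  v2: (1-0.692)·(-2.36,0.74) + 0.692·(-1.58,0.73) = (-1.8202,0.7331)
  v3: (1-0.692)·(-2.34,-2.95) + 0.692·(-2.75,-5.79) = (-2.6237,-4.9153)
  v4: (1-0.692)·(3.13,-2.52) + 0.692·(6.69,-4.33) = (5.5935,-3.7725)
Perimeter = Σ |v_{i+1} − v_i|:
  edge 1→2: √(-5.6668² + -3.1068²) = 6.4626 (running 6.4626)
  edge 2→3: √(-0.8035² + -5.6484²) = 5.7052 (running 12.1678)
  edge 3→4: √(8.2172² + 1.1428²) = 8.2963 (running 20.4641)
  edge 4→1: √(-1.7470² + 7.6124²) = 7.8103 (running 28.2745)
Perimeter = 28.2745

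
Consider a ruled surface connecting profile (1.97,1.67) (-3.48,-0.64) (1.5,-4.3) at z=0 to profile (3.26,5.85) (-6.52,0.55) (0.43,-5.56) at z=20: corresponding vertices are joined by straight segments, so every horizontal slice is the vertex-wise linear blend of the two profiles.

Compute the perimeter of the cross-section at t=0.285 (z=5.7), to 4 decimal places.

Perimeter at t=0.285: 22.0510

Cross-section at t=0.285: each vertex is (1-t)·p0[i] + t·p1[i].
  v1: (1-0.285)·(1.97,1.67) + 0.285·(3.26,5.85) = (2.3377,2.8613)
  v2: (1-0.285)·(-3.48,-0.64) + 0.285·(-6.52,0.55) = (-4.3464,-0.3009)
  v3: (1-0.285)·(1.5,-4.3) + 0.285·(0.43,-5.56) = (1.1951,-4.6591)
Perimeter = Σ |v_{i+1} − v_i|:
  edge 1→2: √(-6.6841² + -3.1622²) = 7.3943 (running 7.3943)
  edge 2→3: √(5.5415² + -4.3582²) = 7.0500 (running 14.4443)
  edge 3→1: √(1.1426² + 7.5204²) = 7.6067 (running 22.0510)
Perimeter = 22.0510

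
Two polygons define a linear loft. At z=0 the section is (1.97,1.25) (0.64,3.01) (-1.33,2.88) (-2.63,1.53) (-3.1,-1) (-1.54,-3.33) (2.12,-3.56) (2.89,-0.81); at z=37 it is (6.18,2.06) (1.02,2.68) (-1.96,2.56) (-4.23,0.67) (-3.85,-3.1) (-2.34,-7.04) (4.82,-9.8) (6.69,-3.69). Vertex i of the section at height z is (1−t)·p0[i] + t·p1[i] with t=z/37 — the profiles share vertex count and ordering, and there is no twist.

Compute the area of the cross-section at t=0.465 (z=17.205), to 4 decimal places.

Area at t=0.465: 58.3158

Cross-section at t=0.465: each vertex is (1-t)·p0[i] + t·p1[i].
  v1: (1-0.465)·(1.97,1.25) + 0.465·(6.18,2.06) = (3.9276,1.6267)
  v2: (1-0.465)·(0.64,3.01) + 0.465·(1.02,2.68) = (0.8167,2.8565)
  v3: (1-0.465)·(-1.33,2.88) + 0.465·(-1.96,2.56) = (-1.6229,2.7312)
  v4: (1-0.465)·(-2.63,1.53) + 0.465·(-4.23,0.67) = (-3.3740,1.1301)
  v5: (1-0.465)·(-3.1,-1) + 0.465·(-3.85,-3.1) = (-3.4487,-1.9765)
  v6: (1-0.465)·(-1.54,-3.33) + 0.465·(-2.34,-7.04) = (-1.9120,-5.0551)
  v7: (1-0.465)·(2.12,-3.56) + 0.465·(4.82,-9.8) = (3.3755,-6.4616)
  v8: (1-0.465)·(2.89,-0.81) + 0.465·(6.69,-3.69) = (4.6570,-2.1492)
Shoelace sum Σ(x_i·y_{i+1} − x_{i+1}·y_i):
  i=1: 3.9276·2.8565 − 0.8167·1.6267 = +9.8910 (running +9.8910)
  i=2: 0.8167·2.7312 − -1.6229·2.8565 = +6.8666 (running +16.7577)
  i=3: -1.6229·1.1301 − -3.3740·2.7312 = +7.3810 (running +24.1386)
  i=4: -3.3740·-1.9765 − -3.4487·1.1301 = +10.5661 (running +34.7048)
  i=5: -3.4487·-5.0551 − -1.9120·-1.9765 = +13.6549 (running +48.3596)
  i=6: -1.9120·-6.4616 − 3.3755·-5.0551 = +29.4182 (running +77.7779)
  i=7: 3.3755·-2.1492 − 4.6570·-6.4616 = +22.8370 (running +100.6149)
  i=8: 4.6570·1.6267 − 3.9276·-2.1492 = +16.0166 (running +116.6315)
Area = |Σ|/2 = |116.6315|/2 = 58.3158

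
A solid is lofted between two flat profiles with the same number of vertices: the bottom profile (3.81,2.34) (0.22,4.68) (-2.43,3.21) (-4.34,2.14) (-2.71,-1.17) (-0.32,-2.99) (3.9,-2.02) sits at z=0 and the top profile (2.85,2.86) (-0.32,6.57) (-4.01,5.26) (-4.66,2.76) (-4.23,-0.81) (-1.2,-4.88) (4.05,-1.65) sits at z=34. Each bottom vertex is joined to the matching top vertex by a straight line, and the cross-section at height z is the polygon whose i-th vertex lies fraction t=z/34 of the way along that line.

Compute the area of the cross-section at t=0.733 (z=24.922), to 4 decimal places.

Cross-section at t=0.733: each vertex is (1-t)·p0[i] + t·p1[i].
  v1: (1-0.733)·(3.81,2.34) + 0.733·(2.85,2.86) = (3.1063,2.7212)
  v2: (1-0.733)·(0.22,4.68) + 0.733·(-0.32,6.57) = (-0.1758,6.0654)
  v3: (1-0.733)·(-2.43,3.21) + 0.733·(-4.01,5.26) = (-3.5881,4.7127)
  v4: (1-0.733)·(-4.34,2.14) + 0.733·(-4.66,2.76) = (-4.5746,2.5945)
  v5: (1-0.733)·(-2.71,-1.17) + 0.733·(-4.23,-0.81) = (-3.8242,-0.9061)
  v6: (1-0.733)·(-0.32,-2.99) + 0.733·(-1.2,-4.88) = (-0.9650,-4.3754)
  v7: (1-0.733)·(3.9,-2.02) + 0.733·(4.05,-1.65) = (4.0099,-1.7488)
Shoelace sum Σ(x_i·y_{i+1} − x_{i+1}·y_i):
  i=1: 3.1063·6.0654 − -0.1758·2.7212 = +19.3194 (running +19.3194)
  i=2: -0.1758·4.7127 − -3.5881·6.0654 = +20.9348 (running +40.2542)
  i=3: -3.5881·2.5945 − -4.5746·4.7127 = +12.2490 (running +52.5032)
  i=4: -4.5746·-0.9061 − -3.8242·2.5945 = +14.0667 (running +66.5700)
  i=5: -3.8242·-4.3754 − -0.9650·-0.9061 = +15.8577 (running +82.4277)
  i=6: -0.9650·-1.7488 − 4.0099·-4.3754 = +19.2327 (running +101.6603)
  i=7: 4.0099·2.7212 − 3.1063·-1.7488 = +16.3440 (running +118.0043)
Area = |Σ|/2 = |118.0043|/2 = 59.0022

Area at t=0.733: 59.0022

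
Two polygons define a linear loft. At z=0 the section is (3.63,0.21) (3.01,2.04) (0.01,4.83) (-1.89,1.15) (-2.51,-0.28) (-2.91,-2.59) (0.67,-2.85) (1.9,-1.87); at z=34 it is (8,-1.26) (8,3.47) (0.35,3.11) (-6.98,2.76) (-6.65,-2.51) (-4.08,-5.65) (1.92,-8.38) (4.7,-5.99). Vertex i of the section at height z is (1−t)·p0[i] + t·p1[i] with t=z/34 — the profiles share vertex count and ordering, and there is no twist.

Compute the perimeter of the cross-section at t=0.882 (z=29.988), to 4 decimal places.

Cross-section at t=0.882: each vertex is (1-t)·p0[i] + t·p1[i].
  v1: (1-0.882)·(3.63,0.21) + 0.882·(8,-1.26) = (7.4843,-1.0865)
  v2: (1-0.882)·(3.01,2.04) + 0.882·(8,3.47) = (7.4112,3.3013)
  v3: (1-0.882)·(0.01,4.83) + 0.882·(0.35,3.11) = (0.3099,3.3130)
  v4: (1-0.882)·(-1.89,1.15) + 0.882·(-6.98,2.76) = (-6.3794,2.5700)
  v5: (1-0.882)·(-2.51,-0.28) + 0.882·(-6.65,-2.51) = (-6.1615,-2.2469)
  v6: (1-0.882)·(-2.91,-2.59) + 0.882·(-4.08,-5.65) = (-3.9419,-5.2889)
  v7: (1-0.882)·(0.67,-2.85) + 0.882·(1.92,-8.38) = (1.7725,-7.7275)
  v8: (1-0.882)·(1.9,-1.87) + 0.882·(4.7,-5.99) = (4.3696,-5.5038)
Perimeter = Σ |v_{i+1} − v_i|:
  edge 1→2: √(-0.0732² + 4.3878²) = 4.3884 (running 4.3884)
  edge 2→3: √(-7.1013² + 0.0117²) = 7.1013 (running 11.4897)
  edge 3→4: √(-6.6893² + -0.7429²) = 6.7304 (running 18.2201)
  edge 4→5: √(0.2179² + -4.8169²) = 4.8218 (running 23.0419)
  edge 5→6: √(2.2195² + -3.0421²) = 3.7657 (running 26.8076)
  edge 6→7: √(5.7144² + -2.4385²) = 6.2130 (running 33.0206)
  edge 7→8: √(2.5971² + 2.2236²) = 3.4190 (running 36.4396)
  edge 8→1: √(3.1147² + 4.4173²) = 5.4050 (running 41.8446)
Perimeter = 41.8446

Perimeter at t=0.882: 41.8446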